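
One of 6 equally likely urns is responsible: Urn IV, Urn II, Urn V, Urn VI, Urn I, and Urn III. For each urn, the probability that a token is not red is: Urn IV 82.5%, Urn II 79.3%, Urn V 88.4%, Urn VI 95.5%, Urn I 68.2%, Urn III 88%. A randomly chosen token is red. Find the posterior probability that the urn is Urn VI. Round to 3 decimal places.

Taking complements, P(red | each) = Urn IV 0.175, Urn II 0.207, Urn V 0.116, Urn VI 0.045, Urn I 0.318, Urn III 0.12.
Since the prior is uniform, the posterior is proportional to the likelihood:
  Urn IV: 0.175
  Urn II: 0.207
  Urn V: 0.116
  Urn VI: 0.045
  Urn I: 0.318
  Urn III: 0.12
Sum = 0.981.
P(Urn VI | evidence) = 0.045 / 0.981 ≈ 0.046.

0.046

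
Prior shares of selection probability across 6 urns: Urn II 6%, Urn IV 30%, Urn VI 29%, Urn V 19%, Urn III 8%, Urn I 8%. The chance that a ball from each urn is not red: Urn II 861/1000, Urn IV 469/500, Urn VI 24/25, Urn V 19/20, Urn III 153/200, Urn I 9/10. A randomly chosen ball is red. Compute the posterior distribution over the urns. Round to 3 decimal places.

Taking complements, P(red | each) = Urn II 0.139, Urn IV 0.062, Urn VI 0.04, Urn V 0.05, Urn III 0.235, Urn I 0.1.
Compute prior × likelihood for every hypothesis:
  Urn II: 0.06 × 0.139 = 0.00834
  Urn IV: 0.3 × 0.062 = 0.0186
  Urn VI: 0.29 × 0.04 = 0.0116
  Urn V: 0.19 × 0.05 = 0.0095
  Urn III: 0.08 × 0.235 = 0.0188
  Urn I: 0.08 × 0.1 = 0.008
Total = 0.07484.
P(Urn II | red) = 0.00834/0.07484 ≈ 0.111
P(Urn IV | red) = 0.0186/0.07484 ≈ 0.249
P(Urn VI | red) = 0.0116/0.07484 ≈ 0.155
P(Urn V | red) = 0.0095/0.07484 ≈ 0.127
P(Urn III | red) = 0.0188/0.07484 ≈ 0.251
P(Urn I | red) = 0.008/0.07484 ≈ 0.107

Urn II 0.111, Urn IV 0.249, Urn VI 0.155, Urn V 0.127, Urn III 0.251, Urn I 0.107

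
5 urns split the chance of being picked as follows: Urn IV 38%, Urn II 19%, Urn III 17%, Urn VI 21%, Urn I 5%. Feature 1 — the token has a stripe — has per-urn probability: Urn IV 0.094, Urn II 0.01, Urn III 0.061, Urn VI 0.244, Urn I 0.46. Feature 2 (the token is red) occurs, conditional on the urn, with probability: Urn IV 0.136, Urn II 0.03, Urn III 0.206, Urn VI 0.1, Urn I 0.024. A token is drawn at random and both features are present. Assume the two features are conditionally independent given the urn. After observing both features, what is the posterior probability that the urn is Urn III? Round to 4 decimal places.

0.1678

Unnormalized posteriors (prior × likelihood):
  Urn IV: 0.38 × 0.094 × 0.136 = 0.00485792
  Urn II: 0.19 × 0.01 × 0.03 = 0.000057
  Urn III: 0.17 × 0.061 × 0.206 = 0.00213622
  Urn VI: 0.21 × 0.244 × 0.1 = 0.005124
  Urn I: 0.05 × 0.46 × 0.024 = 0.000552
Normalizing constant = 0.01272714.
P(Urn III | evidence) = 0.00213622 / 0.01272714 ≈ 0.1678.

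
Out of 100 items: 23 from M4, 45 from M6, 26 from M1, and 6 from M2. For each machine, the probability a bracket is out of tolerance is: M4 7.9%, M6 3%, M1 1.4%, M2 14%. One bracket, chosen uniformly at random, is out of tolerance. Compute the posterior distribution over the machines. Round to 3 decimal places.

By Bayes' rule, posterior ∝ prior × likelihood:
  M4: 0.23 × 0.079 = 0.01817
  M6: 0.45 × 0.03 = 0.0135
  M1: 0.26 × 0.014 = 0.00364
  M2: 0.06 × 0.14 = 0.0084
Sum = 0.04371.
P(M4 | oversize) = 0.01817/0.04371 ≈ 0.416
P(M6 | oversize) = 0.0135/0.04371 ≈ 0.309
P(M1 | oversize) = 0.00364/0.04371 ≈ 0.083
P(M2 | oversize) = 0.0084/0.04371 ≈ 0.192
(Check: 0.416+0.309+0.083+0.192 = 1.000.)

M4 0.416, M6 0.309, M1 0.083, M2 0.192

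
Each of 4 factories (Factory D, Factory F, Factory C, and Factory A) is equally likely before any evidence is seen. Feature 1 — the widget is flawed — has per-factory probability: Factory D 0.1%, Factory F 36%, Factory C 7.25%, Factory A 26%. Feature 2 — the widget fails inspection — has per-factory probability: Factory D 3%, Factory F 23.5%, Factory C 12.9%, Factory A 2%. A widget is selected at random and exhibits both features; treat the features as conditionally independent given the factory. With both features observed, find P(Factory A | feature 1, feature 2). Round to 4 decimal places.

Since the prior is uniform, the posterior is proportional to the likelihood:
  Factory D: 0.001 × 0.03 = 0.00003
  Factory F: 0.36 × 0.235 = 0.0846
  Factory C: 0.0725 × 0.129 = 0.0093525
  Factory A: 0.26 × 0.02 = 0.0052
Sum = 0.0991825.
P(Factory A | evidence) = 0.0052 / 0.0991825 ≈ 0.0524.

0.0524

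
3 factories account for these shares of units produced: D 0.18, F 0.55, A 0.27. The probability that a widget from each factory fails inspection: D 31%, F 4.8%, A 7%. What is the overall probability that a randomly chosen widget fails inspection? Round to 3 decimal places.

Compute prior × likelihood for every hypothesis:
  D: 0.18 × 0.31 = 0.0558
  F: 0.55 × 0.048 = 0.0264
  A: 0.27 × 0.07 = 0.0189
P(nonconforming) = 0.0558 + 0.0264 + 0.0189 = 0.1011 → 0.101.

0.101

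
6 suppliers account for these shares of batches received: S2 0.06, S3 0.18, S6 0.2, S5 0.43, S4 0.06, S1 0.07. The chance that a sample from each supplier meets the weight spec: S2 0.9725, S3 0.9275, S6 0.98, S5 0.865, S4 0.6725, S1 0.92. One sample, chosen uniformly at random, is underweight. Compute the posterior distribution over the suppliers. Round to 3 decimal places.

Taking complements, P(underweight | each) = S2 0.0275, S3 0.0725, S6 0.02, S5 0.135, S4 0.3275, S1 0.08.
By Bayes' rule, posterior ∝ prior × likelihood:
  S2: 0.06 × 0.0275 = 0.00165
  S3: 0.18 × 0.0725 = 0.01305
  S6: 0.2 × 0.02 = 0.004
  S5: 0.43 × 0.135 = 0.05805
  S4: 0.06 × 0.3275 = 0.01965
  S1: 0.07 × 0.08 = 0.0056
Normalizing constant = 0.102.
P(S2 | underweight) = 0.00165/0.102 ≈ 0.016
P(S3 | underweight) = 0.01305/0.102 ≈ 0.128
P(S6 | underweight) = 0.004/0.102 ≈ 0.039
P(S5 | underweight) = 0.05805/0.102 ≈ 0.569
P(S4 | underweight) = 0.01965/0.102 ≈ 0.193
P(S1 | underweight) = 0.0056/0.102 ≈ 0.055
(Check: 0.016+0.128+0.039+0.569+0.193+0.055 = 1.000.)

S2 0.016, S3 0.128, S6 0.039, S5 0.569, S4 0.193, S1 0.055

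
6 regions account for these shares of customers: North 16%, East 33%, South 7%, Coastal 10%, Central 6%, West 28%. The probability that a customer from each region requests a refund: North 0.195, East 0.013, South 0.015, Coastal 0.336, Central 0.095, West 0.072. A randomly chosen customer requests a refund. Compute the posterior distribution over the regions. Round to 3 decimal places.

North 0.325, East 0.045, South 0.011, Coastal 0.350, Central 0.059, West 0.210

Compute prior × likelihood for every hypothesis:
  North: 0.16 × 0.195 = 0.0312
  East: 0.33 × 0.013 = 0.00429
  South: 0.07 × 0.015 = 0.00105
  Coastal: 0.1 × 0.336 = 0.0336
  Central: 0.06 × 0.095 = 0.0057
  West: 0.28 × 0.072 = 0.02016
Normalizing constant = 0.096.
P(North | refund) = 0.0312/0.096 ≈ 0.325
P(East | refund) = 0.00429/0.096 ≈ 0.045
P(South | refund) = 0.00105/0.096 ≈ 0.011
P(Coastal | refund) = 0.0336/0.096 ≈ 0.350
P(Central | refund) = 0.0057/0.096 ≈ 0.059
P(West | refund) = 0.02016/0.096 ≈ 0.210
(Check: 0.325+0.045+0.011+0.350+0.059+0.210 = 1.000.)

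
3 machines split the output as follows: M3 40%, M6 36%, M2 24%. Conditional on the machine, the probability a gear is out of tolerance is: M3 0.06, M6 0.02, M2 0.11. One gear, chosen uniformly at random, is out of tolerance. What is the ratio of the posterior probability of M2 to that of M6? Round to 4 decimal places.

Compute prior × likelihood for every hypothesis:
  M3: 0.4 × 0.06 = 0.024
  M6: 0.36 × 0.02 = 0.0072
  M2: 0.24 × 0.11 = 0.0264
Normalizing constant = 0.0576.
The ratio is 0.0264 / 0.0072 (the normalizer cancels) = 3.6667.

3.6667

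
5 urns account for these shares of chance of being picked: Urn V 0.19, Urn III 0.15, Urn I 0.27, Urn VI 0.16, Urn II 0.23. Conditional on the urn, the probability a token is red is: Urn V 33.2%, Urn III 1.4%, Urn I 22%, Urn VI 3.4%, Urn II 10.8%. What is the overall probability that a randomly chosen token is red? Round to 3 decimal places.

0.155

Compute prior × likelihood for every hypothesis:
  Urn V: 0.19 × 0.332 = 0.06308
  Urn III: 0.15 × 0.014 = 0.0021
  Urn I: 0.27 × 0.22 = 0.0594
  Urn VI: 0.16 × 0.034 = 0.00544
  Urn II: 0.23 × 0.108 = 0.02484
P(red) = 0.06308 + 0.0021 + 0.0594 + 0.00544 + 0.02484 = 0.15486 → 0.155.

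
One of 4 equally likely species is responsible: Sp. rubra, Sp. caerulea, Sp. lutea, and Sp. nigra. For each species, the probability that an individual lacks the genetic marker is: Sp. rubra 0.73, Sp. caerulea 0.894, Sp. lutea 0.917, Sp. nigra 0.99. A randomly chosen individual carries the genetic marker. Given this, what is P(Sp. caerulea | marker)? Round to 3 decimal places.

Taking complements, P(marker | each) = Sp. rubra 0.27, Sp. caerulea 0.106, Sp. lutea 0.083, Sp. nigra 0.01.
Since the prior is uniform, the posterior is proportional to the likelihood:
  Sp. rubra: 0.27
  Sp. caerulea: 0.106
  Sp. lutea: 0.083
  Sp. nigra: 0.01
Normalizing constant = 0.469.
P(Sp. caerulea | evidence) = 0.106 / 0.469 ≈ 0.226.

0.226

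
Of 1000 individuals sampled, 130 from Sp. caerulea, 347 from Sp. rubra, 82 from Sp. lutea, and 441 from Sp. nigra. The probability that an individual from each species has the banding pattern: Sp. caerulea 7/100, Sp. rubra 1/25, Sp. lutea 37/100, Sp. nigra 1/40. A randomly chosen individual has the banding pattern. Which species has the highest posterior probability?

By Bayes' rule, posterior ∝ prior × likelihood:
  Sp. caerulea: 0.13 × 0.07 = 0.0091
  Sp. rubra: 0.347 × 0.04 = 0.01388
  Sp. lutea: 0.082 × 0.37 = 0.03034
  Sp. nigra: 0.441 × 0.025 = 0.011025
Sum = 0.064345.
Largest term belongs to Sp. lutea, so Sp. lutea is most probable.

Sp. lutea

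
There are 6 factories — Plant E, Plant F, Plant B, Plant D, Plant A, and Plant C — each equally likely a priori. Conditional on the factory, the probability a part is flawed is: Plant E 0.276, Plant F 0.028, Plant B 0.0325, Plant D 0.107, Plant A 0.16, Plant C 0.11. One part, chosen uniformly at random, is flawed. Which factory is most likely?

With a uniform prior (1/6 each), posterior ∝ likelihood:
  Plant E: 0.276
  Plant F: 0.028
  Plant B: 0.0325
  Plant D: 0.107
  Plant A: 0.16
  Plant C: 0.11
Sum = 0.7135.
Largest term belongs to Plant E, so Plant E is most probable.

Plant E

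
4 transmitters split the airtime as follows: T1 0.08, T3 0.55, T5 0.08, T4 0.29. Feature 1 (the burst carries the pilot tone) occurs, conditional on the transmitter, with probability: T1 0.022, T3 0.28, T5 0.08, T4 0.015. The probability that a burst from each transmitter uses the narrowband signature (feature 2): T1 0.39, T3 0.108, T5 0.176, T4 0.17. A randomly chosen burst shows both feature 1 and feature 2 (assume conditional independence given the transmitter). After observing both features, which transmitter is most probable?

Prior × likelihood for each hypothesis:
  T1: 0.08 × 0.022 × 0.39 = 0.0006864
  T3: 0.55 × 0.28 × 0.108 = 0.016632
  T5: 0.08 × 0.08 × 0.176 = 0.0011264
  T4: 0.29 × 0.015 × 0.17 = 0.0007395
Normalizing constant = 0.0191843.
Largest term belongs to T3, so T3 is most probable.

T3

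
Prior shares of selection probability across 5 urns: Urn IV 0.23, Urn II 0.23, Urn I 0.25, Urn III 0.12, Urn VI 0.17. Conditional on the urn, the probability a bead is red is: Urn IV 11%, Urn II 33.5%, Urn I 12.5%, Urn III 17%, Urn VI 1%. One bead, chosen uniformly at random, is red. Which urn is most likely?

Urn II

Compute prior × likelihood for every hypothesis:
  Urn IV: 0.23 × 0.11 = 0.0253
  Urn II: 0.23 × 0.335 = 0.07705
  Urn I: 0.25 × 0.125 = 0.03125
  Urn III: 0.12 × 0.17 = 0.0204
  Urn VI: 0.17 × 0.01 = 0.0017
Normalizing constant = 0.1557.
Largest term belongs to Urn II, so Urn II is most probable.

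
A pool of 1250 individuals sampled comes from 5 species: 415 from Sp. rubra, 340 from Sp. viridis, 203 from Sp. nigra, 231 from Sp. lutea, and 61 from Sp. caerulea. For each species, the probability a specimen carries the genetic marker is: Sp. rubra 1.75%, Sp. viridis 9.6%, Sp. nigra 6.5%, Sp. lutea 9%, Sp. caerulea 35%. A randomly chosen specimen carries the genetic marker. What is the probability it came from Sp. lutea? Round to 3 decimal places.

Prior × likelihood for each hypothesis:
  Sp. rubra: 0.332 × 0.0175 = 0.00581
  Sp. viridis: 0.272 × 0.096 = 0.026112
  Sp. nigra: 0.1624 × 0.065 = 0.010556
  Sp. lutea: 0.1848 × 0.09 = 0.016632
  Sp. caerulea: 0.0488 × 0.35 = 0.01708
Sum = 0.07619.
P(Sp. lutea | evidence) = 0.016632 / 0.07619 ≈ 0.218.

0.218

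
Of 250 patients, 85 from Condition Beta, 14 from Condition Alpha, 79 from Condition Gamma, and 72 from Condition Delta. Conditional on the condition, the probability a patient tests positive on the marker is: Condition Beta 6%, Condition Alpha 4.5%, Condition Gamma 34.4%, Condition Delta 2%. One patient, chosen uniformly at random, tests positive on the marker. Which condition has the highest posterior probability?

Compute prior × likelihood for every hypothesis:
  Condition Beta: 0.34 × 0.06 = 0.0204
  Condition Alpha: 0.056 × 0.045 = 0.00252
  Condition Gamma: 0.316 × 0.344 = 0.108704
  Condition Delta: 0.288 × 0.02 = 0.00576
Total = 0.137384.
Largest term belongs to Condition Gamma, so Condition Gamma is most probable.

Condition Gamma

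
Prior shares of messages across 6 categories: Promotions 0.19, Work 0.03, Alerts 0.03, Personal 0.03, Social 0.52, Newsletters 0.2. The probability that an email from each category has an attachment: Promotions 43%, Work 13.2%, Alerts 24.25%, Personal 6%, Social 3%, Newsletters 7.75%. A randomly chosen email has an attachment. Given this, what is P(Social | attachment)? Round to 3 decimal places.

Unnormalized posteriors (prior × likelihood):
  Promotions: 0.19 × 0.43 = 0.0817
  Work: 0.03 × 0.132 = 0.00396
  Alerts: 0.03 × 0.2425 = 0.007275
  Personal: 0.03 × 0.06 = 0.0018
  Social: 0.52 × 0.03 = 0.0156
  Newsletters: 0.2 × 0.0775 = 0.0155
Normalizing constant = 0.125835.
P(Social | evidence) = 0.0156 / 0.125835 ≈ 0.124.

0.124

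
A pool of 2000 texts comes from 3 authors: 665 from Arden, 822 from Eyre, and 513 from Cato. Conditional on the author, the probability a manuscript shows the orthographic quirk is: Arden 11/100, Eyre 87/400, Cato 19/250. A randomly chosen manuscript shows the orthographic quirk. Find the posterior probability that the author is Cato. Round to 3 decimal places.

0.134

Prior × likelihood for each hypothesis:
  Arden: 0.3325 × 0.11 = 0.036575
  Eyre: 0.411 × 0.2175 = 0.0893925
  Cato: 0.2565 × 0.076 = 0.019494
Normalizing constant = 0.1454615.
P(Cato | evidence) = 0.019494 / 0.1454615 ≈ 0.134.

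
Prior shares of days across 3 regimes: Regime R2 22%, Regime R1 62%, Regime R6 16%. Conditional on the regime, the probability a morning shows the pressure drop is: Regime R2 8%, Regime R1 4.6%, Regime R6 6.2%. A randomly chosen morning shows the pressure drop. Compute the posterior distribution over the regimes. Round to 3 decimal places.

Regime R2 0.314, Regime R1 0.509, Regime R6 0.177

Prior × likelihood for each hypothesis:
  Regime R2: 0.22 × 0.08 = 0.0176
  Regime R1: 0.62 × 0.046 = 0.02852
  Regime R6: 0.16 × 0.062 = 0.00992
Total = 0.05604.
P(Regime R2 | drop) = 0.0176/0.05604 ≈ 0.314
P(Regime R1 | drop) = 0.02852/0.05604 ≈ 0.509
P(Regime R6 | drop) = 0.00992/0.05604 ≈ 0.177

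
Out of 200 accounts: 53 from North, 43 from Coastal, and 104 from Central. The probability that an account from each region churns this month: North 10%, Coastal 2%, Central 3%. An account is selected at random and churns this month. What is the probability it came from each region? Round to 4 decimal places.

Unnormalized posteriors (prior × likelihood):
  North: 0.265 × 0.1 = 0.0265
  Coastal: 0.215 × 0.02 = 0.0043
  Central: 0.52 × 0.03 = 0.0156
Sum = 0.0464.
P(North | churn) = 0.0265/0.0464 ≈ 0.5711
P(Coastal | churn) = 0.0043/0.0464 ≈ 0.0927
P(Central | churn) = 0.0156/0.0464 ≈ 0.3362

North 0.5711, Coastal 0.0927, Central 0.3362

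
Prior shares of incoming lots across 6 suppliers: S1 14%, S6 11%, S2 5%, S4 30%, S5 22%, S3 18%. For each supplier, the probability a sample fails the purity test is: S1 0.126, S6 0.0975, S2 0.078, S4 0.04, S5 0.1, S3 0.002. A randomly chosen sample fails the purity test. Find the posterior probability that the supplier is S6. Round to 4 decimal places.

0.1610

Compute prior × likelihood for every hypothesis:
  S1: 0.14 × 0.126 = 0.01764
  S6: 0.11 × 0.0975 = 0.010725
  S2: 0.05 × 0.078 = 0.0039
  S4: 0.3 × 0.04 = 0.012
  S5: 0.22 × 0.1 = 0.022
  S3: 0.18 × 0.002 = 0.00036
Normalizing constant = 0.066625.
P(S6 | evidence) = 0.010725 / 0.066625 ≈ 0.1610.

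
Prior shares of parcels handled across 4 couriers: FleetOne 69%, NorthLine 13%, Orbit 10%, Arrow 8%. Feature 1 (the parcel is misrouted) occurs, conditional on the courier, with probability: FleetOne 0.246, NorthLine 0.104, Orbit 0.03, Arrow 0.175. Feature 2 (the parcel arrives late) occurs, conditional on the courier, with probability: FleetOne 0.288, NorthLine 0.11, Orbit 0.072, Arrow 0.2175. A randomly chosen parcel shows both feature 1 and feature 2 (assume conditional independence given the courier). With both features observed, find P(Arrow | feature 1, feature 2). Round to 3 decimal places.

0.057

Prior × likelihood for each hypothesis:
  FleetOne: 0.69 × 0.246 × 0.288 = 0.04888512
  NorthLine: 0.13 × 0.104 × 0.11 = 0.0014872
  Orbit: 0.1 × 0.03 × 0.072 = 0.000216
  Arrow: 0.08 × 0.175 × 0.2175 = 0.003045
Sum = 0.05363332.
P(Arrow | evidence) = 0.003045 / 0.05363332 ≈ 0.057.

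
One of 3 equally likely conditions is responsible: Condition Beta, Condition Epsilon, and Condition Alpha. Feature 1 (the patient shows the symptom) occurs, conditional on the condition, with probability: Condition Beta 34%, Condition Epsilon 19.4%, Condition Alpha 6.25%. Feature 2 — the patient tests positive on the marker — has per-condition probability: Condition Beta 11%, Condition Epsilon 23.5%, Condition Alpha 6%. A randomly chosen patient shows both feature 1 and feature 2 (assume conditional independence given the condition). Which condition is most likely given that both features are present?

Condition Epsilon

Since the prior is uniform, the posterior is proportional to the likelihood:
  Condition Beta: 0.34 × 0.11 = 0.0374
  Condition Epsilon: 0.194 × 0.235 = 0.04559
  Condition Alpha: 0.0625 × 0.06 = 0.00375
Sum = 0.08674.
Largest term belongs to Condition Epsilon, so Condition Epsilon is most probable.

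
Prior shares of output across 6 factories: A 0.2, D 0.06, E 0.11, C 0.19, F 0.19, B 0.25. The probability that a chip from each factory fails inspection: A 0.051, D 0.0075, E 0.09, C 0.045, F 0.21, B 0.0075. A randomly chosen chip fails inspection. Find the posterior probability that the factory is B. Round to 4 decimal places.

Prior × likelihood for each hypothesis:
  A: 0.2 × 0.051 = 0.0102
  D: 0.06 × 0.0075 = 0.00045
  E: 0.11 × 0.09 = 0.0099
  C: 0.19 × 0.045 = 0.00855
  F: 0.19 × 0.21 = 0.0399
  B: 0.25 × 0.0075 = 0.001875
Sum = 0.070875.
P(B | evidence) = 0.001875 / 0.070875 ≈ 0.0265.

0.0265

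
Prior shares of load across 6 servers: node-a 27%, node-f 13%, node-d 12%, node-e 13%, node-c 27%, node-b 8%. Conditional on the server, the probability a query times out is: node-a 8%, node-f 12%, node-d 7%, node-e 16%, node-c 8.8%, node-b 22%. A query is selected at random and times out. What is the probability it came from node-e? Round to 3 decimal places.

By Bayes' rule, posterior ∝ prior × likelihood:
  node-a: 0.27 × 0.08 = 0.0216
  node-f: 0.13 × 0.12 = 0.0156
  node-d: 0.12 × 0.07 = 0.0084
  node-e: 0.13 × 0.16 = 0.0208
  node-c: 0.27 × 0.088 = 0.02376
  node-b: 0.08 × 0.22 = 0.0176
Sum = 0.10776.
P(node-e | evidence) = 0.0208 / 0.10776 ≈ 0.193.

0.193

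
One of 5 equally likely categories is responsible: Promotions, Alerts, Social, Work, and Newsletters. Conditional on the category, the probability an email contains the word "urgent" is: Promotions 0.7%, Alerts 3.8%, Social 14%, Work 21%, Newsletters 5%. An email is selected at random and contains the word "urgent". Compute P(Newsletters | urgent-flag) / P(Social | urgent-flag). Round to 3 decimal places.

0.357

With a uniform prior (1/5 each), posterior ∝ likelihood:
  Promotions: 0.007
  Alerts: 0.038
  Social: 0.14
  Work: 0.21
  Newsletters: 0.05
Total = 0.445.
The ratio is 0.05 / 0.14 (the normalizer cancels) = 0.357.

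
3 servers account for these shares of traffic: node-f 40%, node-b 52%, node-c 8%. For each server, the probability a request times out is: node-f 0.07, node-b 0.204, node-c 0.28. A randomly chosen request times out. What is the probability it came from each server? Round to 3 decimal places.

node-f 0.179, node-b 0.678, node-c 0.143

Compute prior × likelihood for every hypothesis:
  node-f: 0.4 × 0.07 = 0.028
  node-b: 0.52 × 0.204 = 0.10608
  node-c: 0.08 × 0.28 = 0.0224
Normalizing constant = 0.15648.
P(node-f | timeout) = 0.028/0.15648 ≈ 0.179
P(node-b | timeout) = 0.10608/0.15648 ≈ 0.678
P(node-c | timeout) = 0.0224/0.15648 ≈ 0.143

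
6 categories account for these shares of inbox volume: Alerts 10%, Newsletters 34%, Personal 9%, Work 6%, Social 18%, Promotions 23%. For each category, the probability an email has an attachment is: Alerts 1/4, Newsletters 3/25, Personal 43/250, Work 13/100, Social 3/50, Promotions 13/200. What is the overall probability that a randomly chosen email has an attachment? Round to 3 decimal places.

0.115

Compute prior × likelihood for every hypothesis:
  Alerts: 0.1 × 0.25 = 0.025
  Newsletters: 0.34 × 0.12 = 0.0408
  Personal: 0.09 × 0.172 = 0.01548
  Work: 0.06 × 0.13 = 0.0078
  Social: 0.18 × 0.06 = 0.0108
  Promotions: 0.23 × 0.065 = 0.01495
P(attachment) = 0.025 + 0.0408 + 0.01548 + 0.0078 + 0.0108 + 0.01495 = 0.11483 → 0.115.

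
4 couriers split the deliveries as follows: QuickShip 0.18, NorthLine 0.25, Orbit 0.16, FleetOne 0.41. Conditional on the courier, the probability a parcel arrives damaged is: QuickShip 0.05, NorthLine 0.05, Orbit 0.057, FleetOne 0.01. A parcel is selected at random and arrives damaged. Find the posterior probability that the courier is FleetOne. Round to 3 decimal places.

By Bayes' rule, posterior ∝ prior × likelihood:
  QuickShip: 0.18 × 0.05 = 0.009
  NorthLine: 0.25 × 0.05 = 0.0125
  Orbit: 0.16 × 0.057 = 0.00912
  FleetOne: 0.41 × 0.01 = 0.0041
Normalizing constant = 0.03472.
P(FleetOne | evidence) = 0.0041 / 0.03472 ≈ 0.118.

0.118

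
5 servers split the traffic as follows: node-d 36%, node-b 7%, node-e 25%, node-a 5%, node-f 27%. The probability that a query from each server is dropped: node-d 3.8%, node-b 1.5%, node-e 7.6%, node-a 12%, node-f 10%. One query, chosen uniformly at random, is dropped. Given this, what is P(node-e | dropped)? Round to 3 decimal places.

0.285

Compute prior × likelihood for every hypothesis:
  node-d: 0.36 × 0.038 = 0.01368
  node-b: 0.07 × 0.015 = 0.00105
  node-e: 0.25 × 0.076 = 0.019
  node-a: 0.05 × 0.12 = 0.006
  node-f: 0.27 × 0.1 = 0.027
Normalizing constant = 0.06673.
P(node-e | evidence) = 0.019 / 0.06673 ≈ 0.285.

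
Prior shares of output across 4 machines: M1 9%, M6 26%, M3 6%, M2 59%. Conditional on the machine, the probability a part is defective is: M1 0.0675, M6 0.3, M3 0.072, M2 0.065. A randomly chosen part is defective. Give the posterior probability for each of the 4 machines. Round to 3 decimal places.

M1 0.048, M6 0.615, M3 0.034, M2 0.303

Prior × likelihood for each hypothesis:
  M1: 0.09 × 0.0675 = 0.006075
  M6: 0.26 × 0.3 = 0.078
  M3: 0.06 × 0.072 = 0.00432
  M2: 0.59 × 0.065 = 0.03835
Normalizing constant = 0.126745.
P(M1 | defective) = 0.006075/0.126745 ≈ 0.048
P(M6 | defective) = 0.078/0.126745 ≈ 0.615
P(M3 | defective) = 0.00432/0.126745 ≈ 0.034
P(M2 | defective) = 0.03835/0.126745 ≈ 0.303
(Check: 0.048+0.615+0.034+0.303 = 1.000.)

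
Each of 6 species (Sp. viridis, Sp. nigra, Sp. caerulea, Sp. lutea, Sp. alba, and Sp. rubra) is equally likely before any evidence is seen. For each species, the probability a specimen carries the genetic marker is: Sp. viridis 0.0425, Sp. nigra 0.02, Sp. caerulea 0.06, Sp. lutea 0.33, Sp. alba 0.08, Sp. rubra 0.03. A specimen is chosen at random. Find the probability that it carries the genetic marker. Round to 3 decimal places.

0.094

With a uniform prior (1/6 each), posterior ∝ likelihood:
  Sp. viridis: 0.0425
  Sp. nigra: 0.02
  Sp. caerulea: 0.06
  Sp. lutea: 0.33
  Sp. alba: 0.08
  Sp. rubra: 0.03
P(marker) = (1/6) × (0.0425 + 0.02 + 0.06 + 0.33 + 0.08 + 0.03) = 0.5625/6 ≈ 0.094.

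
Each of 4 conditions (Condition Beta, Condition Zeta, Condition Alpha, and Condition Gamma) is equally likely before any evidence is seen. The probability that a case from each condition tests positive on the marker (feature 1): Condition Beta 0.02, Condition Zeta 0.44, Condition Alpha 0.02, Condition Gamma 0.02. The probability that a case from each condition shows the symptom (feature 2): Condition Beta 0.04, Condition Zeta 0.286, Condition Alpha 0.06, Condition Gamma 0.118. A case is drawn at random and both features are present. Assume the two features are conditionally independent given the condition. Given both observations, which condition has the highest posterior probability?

Condition Zeta

Since the prior is uniform, the posterior is proportional to the likelihood:
  Condition Beta: 0.02 × 0.04 = 0.0008
  Condition Zeta: 0.44 × 0.286 = 0.12584
  Condition Alpha: 0.02 × 0.06 = 0.0012
  Condition Gamma: 0.02 × 0.118 = 0.00236
Sum = 0.1302.
Largest term belongs to Condition Zeta, so Condition Zeta is most probable.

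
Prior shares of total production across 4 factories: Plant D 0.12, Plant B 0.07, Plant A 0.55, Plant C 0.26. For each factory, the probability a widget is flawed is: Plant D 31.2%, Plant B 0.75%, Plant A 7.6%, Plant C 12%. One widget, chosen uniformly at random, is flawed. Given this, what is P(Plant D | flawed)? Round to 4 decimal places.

0.3374

By Bayes' rule, posterior ∝ prior × likelihood:
  Plant D: 0.12 × 0.312 = 0.03744
  Plant B: 0.07 × 0.0075 = 0.000525
  Plant A: 0.55 × 0.076 = 0.0418
  Plant C: 0.26 × 0.12 = 0.0312
Total = 0.110965.
P(Plant D | evidence) = 0.03744 / 0.110965 ≈ 0.3374.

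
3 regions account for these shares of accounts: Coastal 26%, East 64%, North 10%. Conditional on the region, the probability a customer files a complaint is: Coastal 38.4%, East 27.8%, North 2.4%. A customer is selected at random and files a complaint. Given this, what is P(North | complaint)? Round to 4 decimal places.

0.0086

Unnormalized posteriors (prior × likelihood):
  Coastal: 0.26 × 0.384 = 0.09984
  East: 0.64 × 0.278 = 0.17792
  North: 0.1 × 0.024 = 0.0024
Normalizing constant = 0.28016.
P(North | evidence) = 0.0024 / 0.28016 ≈ 0.0086.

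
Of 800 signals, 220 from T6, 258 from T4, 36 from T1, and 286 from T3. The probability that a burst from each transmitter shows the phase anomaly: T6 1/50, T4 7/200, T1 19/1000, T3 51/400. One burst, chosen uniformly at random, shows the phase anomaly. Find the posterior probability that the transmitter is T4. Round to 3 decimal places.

0.179

Unnormalized posteriors (prior × likelihood):
  T6: 0.275 × 0.02 = 0.0055
  T4: 0.3225 × 0.035 = 0.0112875
  T1: 0.045 × 0.019 = 0.000855
  T3: 0.3575 × 0.1275 = 0.04558125
Sum = 0.06322375.
P(T4 | evidence) = 0.0112875 / 0.06322375 ≈ 0.179.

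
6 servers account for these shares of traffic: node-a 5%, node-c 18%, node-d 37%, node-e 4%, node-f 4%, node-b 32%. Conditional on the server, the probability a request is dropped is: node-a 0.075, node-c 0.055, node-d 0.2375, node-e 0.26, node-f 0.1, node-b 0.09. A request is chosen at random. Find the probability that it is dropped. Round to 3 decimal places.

Compute prior × likelihood for every hypothesis:
  node-a: 0.05 × 0.075 = 0.00375
  node-c: 0.18 × 0.055 = 0.0099
  node-d: 0.37 × 0.2375 = 0.087875
  node-e: 0.04 × 0.26 = 0.0104
  node-f: 0.04 × 0.1 = 0.004
  node-b: 0.32 × 0.09 = 0.0288
P(dropped) = 0.00375 + 0.0099 + 0.087875 + 0.0104 + 0.004 + 0.0288 = 0.144725 → 0.145.

0.145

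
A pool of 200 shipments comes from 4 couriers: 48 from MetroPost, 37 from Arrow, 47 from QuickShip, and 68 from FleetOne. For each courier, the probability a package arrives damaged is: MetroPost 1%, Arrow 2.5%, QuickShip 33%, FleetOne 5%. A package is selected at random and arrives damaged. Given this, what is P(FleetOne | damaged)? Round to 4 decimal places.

Unnormalized posteriors (prior × likelihood):
  MetroPost: 0.24 × 0.01 = 0.0024
  Arrow: 0.185 × 0.025 = 0.004625
  QuickShip: 0.235 × 0.33 = 0.07755
  FleetOne: 0.34 × 0.05 = 0.017
Total = 0.101575.
P(FleetOne | evidence) = 0.017 / 0.101575 ≈ 0.1674.

0.1674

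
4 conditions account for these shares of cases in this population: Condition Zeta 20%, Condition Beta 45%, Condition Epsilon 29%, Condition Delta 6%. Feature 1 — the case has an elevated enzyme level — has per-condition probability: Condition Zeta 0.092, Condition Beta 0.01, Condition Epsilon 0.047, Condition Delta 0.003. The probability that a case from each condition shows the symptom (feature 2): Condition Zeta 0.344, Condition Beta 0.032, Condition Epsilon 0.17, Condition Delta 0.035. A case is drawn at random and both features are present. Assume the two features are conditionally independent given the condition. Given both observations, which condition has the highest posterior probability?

Condition Zeta

Compute prior × likelihood for every hypothesis:
  Condition Zeta: 0.2 × 0.092 × 0.344 = 0.0063296
  Condition Beta: 0.45 × 0.01 × 0.032 = 0.000144
  Condition Epsilon: 0.29 × 0.047 × 0.17 = 0.0023171
  Condition Delta: 0.06 × 0.003 × 0.035 = 0.0000063
Total = 0.008797.
Largest term belongs to Condition Zeta, so Condition Zeta is most probable.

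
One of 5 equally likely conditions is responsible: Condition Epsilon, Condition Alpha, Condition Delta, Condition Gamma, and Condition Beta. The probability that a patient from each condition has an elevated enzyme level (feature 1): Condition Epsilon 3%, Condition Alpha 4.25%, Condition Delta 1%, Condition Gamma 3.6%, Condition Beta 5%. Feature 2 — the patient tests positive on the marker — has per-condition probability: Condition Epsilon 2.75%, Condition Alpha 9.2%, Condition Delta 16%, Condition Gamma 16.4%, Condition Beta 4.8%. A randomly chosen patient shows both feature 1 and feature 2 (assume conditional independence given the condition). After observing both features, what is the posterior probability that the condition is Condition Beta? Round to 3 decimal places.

With a uniform prior (1/5 each), posterior ∝ likelihood:
  Condition Epsilon: 0.03 × 0.0275 = 0.000825
  Condition Alpha: 0.0425 × 0.092 = 0.00391
  Condition Delta: 0.01 × 0.16 = 0.0016
  Condition Gamma: 0.036 × 0.164 = 0.005904
  Condition Beta: 0.05 × 0.048 = 0.0024
Sum = 0.014639.
P(Condition Beta | evidence) = 0.0024 / 0.014639 ≈ 0.164.

0.164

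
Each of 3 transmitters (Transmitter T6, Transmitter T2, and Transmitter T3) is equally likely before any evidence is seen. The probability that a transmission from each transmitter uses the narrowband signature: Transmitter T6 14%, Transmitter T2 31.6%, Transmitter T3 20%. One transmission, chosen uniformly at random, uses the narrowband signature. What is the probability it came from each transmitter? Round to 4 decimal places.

With a uniform prior (1/3 each), posterior ∝ likelihood:
  Transmitter T6: 0.14
  Transmitter T2: 0.316
  Transmitter T3: 0.2
Normalizing constant = 0.656.
P(Transmitter T6 | narrowband) = 0.14/0.656 ≈ 0.2134
P(Transmitter T2 | narrowband) = 0.316/0.656 ≈ 0.4817
P(Transmitter T3 | narrowband) = 0.2/0.656 ≈ 0.3049

Transmitter T6 0.2134, Transmitter T2 0.4817, Transmitter T3 0.3049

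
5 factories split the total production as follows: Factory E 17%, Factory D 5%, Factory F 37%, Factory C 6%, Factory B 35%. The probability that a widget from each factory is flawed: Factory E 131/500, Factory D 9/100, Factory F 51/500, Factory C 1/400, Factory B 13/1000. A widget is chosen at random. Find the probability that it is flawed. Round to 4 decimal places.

0.0915

Unnormalized posteriors (prior × likelihood):
  Factory E: 0.17 × 0.262 = 0.04454
  Factory D: 0.05 × 0.09 = 0.0045
  Factory F: 0.37 × 0.102 = 0.03774
  Factory C: 0.06 × 0.0025 = 0.00015
  Factory B: 0.35 × 0.013 = 0.00455
P(flawed) = 0.04454 + 0.0045 + 0.03774 + 0.00015 + 0.00455 = 0.09148 → 0.0915.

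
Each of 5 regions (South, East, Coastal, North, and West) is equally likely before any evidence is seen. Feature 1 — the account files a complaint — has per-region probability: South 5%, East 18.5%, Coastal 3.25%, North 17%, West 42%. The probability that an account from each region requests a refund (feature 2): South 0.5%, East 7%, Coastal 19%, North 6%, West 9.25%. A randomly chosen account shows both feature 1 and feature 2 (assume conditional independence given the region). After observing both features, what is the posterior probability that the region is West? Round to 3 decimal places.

Since the prior is uniform, the posterior is proportional to the likelihood:
  South: 0.05 × 0.005 = 0.00025
  East: 0.185 × 0.07 = 0.01295
  Coastal: 0.0325 × 0.19 = 0.006175
  North: 0.17 × 0.06 = 0.0102
  West: 0.42 × 0.0925 = 0.03885
Total = 0.068425.
P(West | evidence) = 0.03885 / 0.068425 ≈ 0.568.

0.568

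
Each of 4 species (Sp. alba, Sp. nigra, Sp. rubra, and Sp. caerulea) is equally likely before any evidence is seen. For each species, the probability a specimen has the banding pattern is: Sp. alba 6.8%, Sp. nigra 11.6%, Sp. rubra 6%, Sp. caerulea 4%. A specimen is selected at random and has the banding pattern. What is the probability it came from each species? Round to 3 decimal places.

With a uniform prior (1/4 each), posterior ∝ likelihood:
  Sp. alba: 0.068
  Sp. nigra: 0.116
  Sp. rubra: 0.06
  Sp. caerulea: 0.04
Sum = 0.284.
P(Sp. alba | banded) = 0.068/0.284 ≈ 0.239
P(Sp. nigra | banded) = 0.116/0.284 ≈ 0.408
P(Sp. rubra | banded) = 0.06/0.284 ≈ 0.211
P(Sp. caerulea | banded) = 0.04/0.284 ≈ 0.141

Sp. alba 0.239, Sp. nigra 0.408, Sp. rubra 0.211, Sp. caerulea 0.141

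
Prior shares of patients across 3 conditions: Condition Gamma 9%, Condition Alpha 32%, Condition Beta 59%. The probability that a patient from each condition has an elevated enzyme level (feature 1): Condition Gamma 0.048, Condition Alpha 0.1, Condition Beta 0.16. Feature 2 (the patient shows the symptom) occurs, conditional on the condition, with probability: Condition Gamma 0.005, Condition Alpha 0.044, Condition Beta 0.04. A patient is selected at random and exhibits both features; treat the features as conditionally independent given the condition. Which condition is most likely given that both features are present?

Condition Beta

Unnormalized posteriors (prior × likelihood):
  Condition Gamma: 0.09 × 0.048 × 0.005 = 0.0000216
  Condition Alpha: 0.32 × 0.1 × 0.044 = 0.001408
  Condition Beta: 0.59 × 0.16 × 0.04 = 0.003776
Total = 0.0052056.
Largest term belongs to Condition Beta, so Condition Beta is most probable.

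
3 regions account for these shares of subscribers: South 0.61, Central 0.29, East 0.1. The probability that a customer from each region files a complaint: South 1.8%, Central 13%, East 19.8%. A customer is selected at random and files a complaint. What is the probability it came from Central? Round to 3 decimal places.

By Bayes' rule, posterior ∝ prior × likelihood:
  South: 0.61 × 0.018 = 0.01098
  Central: 0.29 × 0.13 = 0.0377
  East: 0.1 × 0.198 = 0.0198
Sum = 0.06848.
P(Central | evidence) = 0.0377 / 0.06848 ≈ 0.551.

0.551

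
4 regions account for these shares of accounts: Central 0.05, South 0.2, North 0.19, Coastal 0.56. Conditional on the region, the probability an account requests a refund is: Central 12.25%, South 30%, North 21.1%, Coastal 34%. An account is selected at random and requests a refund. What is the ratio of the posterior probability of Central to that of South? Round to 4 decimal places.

Unnormalized posteriors (prior × likelihood):
  Central: 0.05 × 0.1225 = 0.006125
  South: 0.2 × 0.3 = 0.06
  North: 0.19 × 0.211 = 0.04009
  Coastal: 0.56 × 0.34 = 0.1904
Normalizing constant = 0.296615.
The ratio is 0.006125 / 0.06 (the normalizer cancels) = 0.1021.

0.1021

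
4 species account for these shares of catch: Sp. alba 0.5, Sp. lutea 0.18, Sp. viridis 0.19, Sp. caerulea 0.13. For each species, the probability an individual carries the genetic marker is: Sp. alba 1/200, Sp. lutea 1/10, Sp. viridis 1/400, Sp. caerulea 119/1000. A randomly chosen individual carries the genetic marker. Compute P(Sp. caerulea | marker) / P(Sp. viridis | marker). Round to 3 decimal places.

32.568

Compute prior × likelihood for every hypothesis:
  Sp. alba: 0.5 × 0.005 = 0.0025
  Sp. lutea: 0.18 × 0.1 = 0.018
  Sp. viridis: 0.19 × 0.0025 = 0.000475
  Sp. caerulea: 0.13 × 0.119 = 0.01547
Total = 0.036445.
The ratio is 0.01547 / 0.000475 (the normalizer cancels) = 32.568.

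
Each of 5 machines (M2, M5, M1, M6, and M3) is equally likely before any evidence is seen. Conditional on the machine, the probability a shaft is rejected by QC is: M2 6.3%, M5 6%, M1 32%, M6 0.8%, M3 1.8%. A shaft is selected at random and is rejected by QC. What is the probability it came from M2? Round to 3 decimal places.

0.134

Since the prior is uniform, the posterior is proportional to the likelihood:
  M2: 0.063
  M5: 0.06
  M1: 0.32
  M6: 0.008
  M3: 0.018
Sum = 0.469.
P(M2 | evidence) = 0.063 / 0.469 ≈ 0.134.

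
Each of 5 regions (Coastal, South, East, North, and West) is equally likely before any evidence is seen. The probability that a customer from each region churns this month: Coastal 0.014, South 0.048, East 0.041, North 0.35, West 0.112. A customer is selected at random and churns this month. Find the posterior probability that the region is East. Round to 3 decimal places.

0.073

With a uniform prior (1/5 each), posterior ∝ likelihood:
  Coastal: 0.014
  South: 0.048
  East: 0.041
  North: 0.35
  West: 0.112
Sum = 0.565.
P(East | evidence) = 0.041 / 0.565 ≈ 0.073.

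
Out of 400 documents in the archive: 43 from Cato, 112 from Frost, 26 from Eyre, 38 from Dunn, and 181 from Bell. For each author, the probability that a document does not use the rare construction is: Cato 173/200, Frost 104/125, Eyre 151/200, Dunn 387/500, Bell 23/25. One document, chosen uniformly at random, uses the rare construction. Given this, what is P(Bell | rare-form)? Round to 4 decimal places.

0.2679

Taking complements, P(rare-form | each) = Cato 0.135, Frost 0.168, Eyre 0.245, Dunn 0.226, Bell 0.08.
Prior × likelihood for each hypothesis:
  Cato: 0.1075 × 0.135 = 0.0145125
  Frost: 0.28 × 0.168 = 0.04704
  Eyre: 0.065 × 0.245 = 0.015925
  Dunn: 0.095 × 0.226 = 0.02147
  Bell: 0.4525 × 0.08 = 0.0362
Sum = 0.1351475.
P(Bell | evidence) = 0.0362 / 0.1351475 ≈ 0.2679.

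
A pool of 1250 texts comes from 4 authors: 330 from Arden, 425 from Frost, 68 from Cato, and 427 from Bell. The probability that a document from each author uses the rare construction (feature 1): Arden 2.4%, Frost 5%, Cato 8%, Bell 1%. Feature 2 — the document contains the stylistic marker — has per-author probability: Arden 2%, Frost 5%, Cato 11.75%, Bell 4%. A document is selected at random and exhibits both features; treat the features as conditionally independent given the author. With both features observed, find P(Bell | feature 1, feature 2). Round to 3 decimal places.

Prior × likelihood for each hypothesis:
  Arden: 0.264 × 0.024 × 0.02 = 0.00012672
  Frost: 0.34 × 0.05 × 0.05 = 0.00085
  Cato: 0.0544 × 0.08 × 0.1175 = 0.00051136
  Bell: 0.3416 × 0.01 × 0.04 = 0.00013664
Total = 0.00162472.
P(Bell | evidence) = 0.00013664 / 0.00162472 ≈ 0.084.

0.084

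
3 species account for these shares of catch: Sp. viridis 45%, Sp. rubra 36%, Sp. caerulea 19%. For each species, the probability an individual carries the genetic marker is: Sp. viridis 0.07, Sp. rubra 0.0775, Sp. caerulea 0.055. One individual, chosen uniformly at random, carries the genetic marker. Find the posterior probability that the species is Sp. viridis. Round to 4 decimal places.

Prior × likelihood for each hypothesis:
  Sp. viridis: 0.45 × 0.07 = 0.0315
  Sp. rubra: 0.36 × 0.0775 = 0.0279
  Sp. caerulea: 0.19 × 0.055 = 0.01045
Sum = 0.06985.
P(Sp. viridis | evidence) = 0.0315 / 0.06985 ≈ 0.4510.

0.4510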